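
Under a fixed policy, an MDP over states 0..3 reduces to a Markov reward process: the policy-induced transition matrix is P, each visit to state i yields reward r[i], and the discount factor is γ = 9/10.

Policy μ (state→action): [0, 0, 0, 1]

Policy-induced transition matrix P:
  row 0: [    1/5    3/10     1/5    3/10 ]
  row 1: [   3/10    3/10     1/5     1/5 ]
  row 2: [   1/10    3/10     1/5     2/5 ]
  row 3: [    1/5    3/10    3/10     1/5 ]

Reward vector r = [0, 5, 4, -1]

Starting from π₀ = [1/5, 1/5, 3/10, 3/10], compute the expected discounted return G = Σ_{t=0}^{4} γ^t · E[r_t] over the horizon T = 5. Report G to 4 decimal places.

t=0: π = [0.2000, 0.2000, 0.3000, 0.3000], E[r] = 1.9000, γ^t·E[r] = 1.900000, running G = 1.900000
t=1: π = [0.1900, 0.3000, 0.2300, 0.2800], E[r] = 2.1400, γ^t·E[r] = 1.926000, running G = 3.826000
t=2: π = [0.2070, 0.3000, 0.2280, 0.2650], E[r] = 2.1470, γ^t·E[r] = 1.739070, running G = 5.565070
t=3: π = [0.2072, 0.3000, 0.2265, 0.2663], E[r] = 2.1397, γ^t·E[r] = 1.559841, running G = 7.124911
t=4: π = [0.2074, 0.3000, 0.2266, 0.2660], E[r] = 2.1405, γ^t·E[r] = 1.404382, running G = 8.529293

G = 8.5293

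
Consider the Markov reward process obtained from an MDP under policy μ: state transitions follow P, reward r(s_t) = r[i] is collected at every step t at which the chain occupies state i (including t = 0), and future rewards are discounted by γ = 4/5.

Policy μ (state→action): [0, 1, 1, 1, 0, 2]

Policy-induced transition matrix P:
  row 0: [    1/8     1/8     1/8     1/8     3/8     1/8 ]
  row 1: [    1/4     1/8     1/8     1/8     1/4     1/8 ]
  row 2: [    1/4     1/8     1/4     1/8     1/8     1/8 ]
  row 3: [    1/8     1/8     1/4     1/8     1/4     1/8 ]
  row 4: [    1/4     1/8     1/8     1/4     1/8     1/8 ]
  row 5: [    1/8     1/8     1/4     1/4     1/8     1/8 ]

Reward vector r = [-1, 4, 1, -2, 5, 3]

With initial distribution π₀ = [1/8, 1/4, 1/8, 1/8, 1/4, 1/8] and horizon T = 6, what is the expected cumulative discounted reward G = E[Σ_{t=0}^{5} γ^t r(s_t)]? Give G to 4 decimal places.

t=0: π = [0.1250, 0.2500, 0.1250, 0.1250, 0.2500, 0.1250], E[r] = 2.3750, γ^t·E[r] = 2.375000, running G = 2.375000
t=1: π = [0.2031, 0.1250, 0.1719, 0.1719, 0.2031, 0.1250], E[r] = 1.5156, γ^t·E[r] = 1.212500, running G = 3.587500
t=2: π = [0.1875, 0.1250, 0.1836, 0.1660, 0.2129, 0.1250], E[r] = 1.6035, γ^t·E[r] = 1.026250, running G = 4.613750
t=3: π = [0.1902, 0.1250, 0.1843, 0.1672, 0.2083, 0.1250], E[r] = 1.5759, γ^t·E[r] = 0.806875, running G = 5.420625
t=4: π = [0.1897, 0.1250, 0.1846, 0.1667, 0.2091, 0.1250], E[r] = 1.5819, γ^t·E[r] = 0.647963, running G = 6.068588
t=5: π = [0.1898, 0.1250, 0.1845, 0.1668, 0.2089, 0.1250], E[r] = 1.5806, γ^t·E[r] = 0.517926, running G = 6.586514

G = 6.5865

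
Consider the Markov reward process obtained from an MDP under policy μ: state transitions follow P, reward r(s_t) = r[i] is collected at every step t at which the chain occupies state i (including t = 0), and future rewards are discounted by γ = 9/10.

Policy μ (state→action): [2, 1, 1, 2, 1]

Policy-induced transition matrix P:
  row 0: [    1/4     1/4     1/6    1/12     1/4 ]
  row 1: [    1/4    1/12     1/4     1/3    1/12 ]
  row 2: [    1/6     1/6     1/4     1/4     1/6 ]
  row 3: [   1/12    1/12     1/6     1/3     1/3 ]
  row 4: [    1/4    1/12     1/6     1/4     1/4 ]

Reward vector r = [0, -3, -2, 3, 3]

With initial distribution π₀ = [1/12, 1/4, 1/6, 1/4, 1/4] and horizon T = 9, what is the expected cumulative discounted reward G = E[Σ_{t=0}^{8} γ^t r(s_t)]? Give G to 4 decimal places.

G = 3.9142

t=0: π = [0.0833, 0.2500, 0.1667, 0.2500, 0.2500], E[r] = 0.4167, γ^t·E[r] = 0.416667, running G = 0.416667
t=1: π = [0.1944, 0.1111, 0.2014, 0.2778, 0.2153], E[r] = 0.7431, γ^t·E[r] = 0.668750, running G = 1.085417
t=2: π = [0.1869, 0.1325, 0.1927, 0.2500, 0.2378], E[r] = 0.6806, γ^t·E[r] = 0.551250, running G = 1.636667
t=3: π = [0.1923, 0.1305, 0.1938, 0.2507, 0.2327], E[r] = 0.6711, γ^t·E[r] = 0.489199, running G = 2.125866
t=4: π = [0.1921, 0.1315, 0.1937, 0.2497, 0.2330], E[r] = 0.6662, γ^t·E[r] = 0.437081, running G = 2.562947
t=5: π = [0.1922, 0.1315, 0.1938, 0.2498, 0.2327], E[r] = 0.6655, γ^t·E[r] = 0.392991, running G = 2.955938
t=6: π = [0.1922, 0.1315, 0.1938, 0.2497, 0.2328], E[r] = 0.6653, γ^t·E[r] = 0.353591, running G = 3.309529
t=7: π = [0.1922, 0.1315, 0.1938, 0.2497, 0.2327], E[r] = 0.6653, γ^t·E[r] = 0.318223, running G = 3.627752
t=8: π = [0.1922, 0.1315, 0.1938, 0.2497, 0.2327], E[r] = 0.6653, γ^t·E[r] = 0.286399, running G = 3.914151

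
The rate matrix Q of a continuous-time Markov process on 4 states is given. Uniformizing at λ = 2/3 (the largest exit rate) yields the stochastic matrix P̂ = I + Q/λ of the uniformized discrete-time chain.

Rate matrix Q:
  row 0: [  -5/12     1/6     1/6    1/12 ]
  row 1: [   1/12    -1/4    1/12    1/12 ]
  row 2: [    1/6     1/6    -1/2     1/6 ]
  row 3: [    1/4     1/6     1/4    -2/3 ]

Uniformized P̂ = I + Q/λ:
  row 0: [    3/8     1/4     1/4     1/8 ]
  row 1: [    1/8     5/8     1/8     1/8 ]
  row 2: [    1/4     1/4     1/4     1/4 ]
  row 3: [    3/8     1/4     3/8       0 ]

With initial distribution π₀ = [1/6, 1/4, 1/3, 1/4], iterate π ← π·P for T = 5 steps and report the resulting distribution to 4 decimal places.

π = [0.2485, 0.3989, 0.2173, 0.1353]

t=0: π = [0.1667, 0.2500, 0.3333, 0.2500]
t=1: π = [0.2708, 0.3438, 0.2500, 0.1354]
t=2: π = [0.2578, 0.3789, 0.2240, 0.1393]
t=3: π = [0.2523, 0.3921, 0.2201, 0.1356]
t=4: π = [0.2495, 0.3970, 0.2179, 0.1356]
t=5: π = [0.2485, 0.3989, 0.2173, 0.1353]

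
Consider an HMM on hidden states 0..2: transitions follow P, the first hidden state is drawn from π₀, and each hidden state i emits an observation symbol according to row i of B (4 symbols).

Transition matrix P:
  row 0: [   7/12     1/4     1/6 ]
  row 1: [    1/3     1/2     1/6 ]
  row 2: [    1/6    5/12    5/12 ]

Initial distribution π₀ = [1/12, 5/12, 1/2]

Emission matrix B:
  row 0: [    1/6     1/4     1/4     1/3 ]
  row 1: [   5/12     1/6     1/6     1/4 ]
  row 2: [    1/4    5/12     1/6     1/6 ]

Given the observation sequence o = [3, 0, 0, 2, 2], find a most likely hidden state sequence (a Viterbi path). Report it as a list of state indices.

path = [1, 1, 1, 0, 0]

t=0: δ = [2.778e-02, 1.042e-01, 8.333e-02]  (obs o_0=3)
t=1: δ = [5.787e-03, 2.170e-02, 8.681e-03]  ψ = [1, 1, 2]  (obs o_1=0)
t=2: δ = [1.206e-03, 4.521e-03, 9.042e-04]  ψ = [1, 1, 1]  (obs o_2=0)
t=3: δ = [3.768e-04, 3.768e-04, 1.256e-04]  ψ = [1, 1, 1]  (obs o_3=2)
t=4: δ = [5.494e-05, 3.140e-05, 1.047e-05]  ψ = [0, 1, 0]  (obs o_4=2)
backtrack: best end state = 0; path = [1, 1, 1, 0, 0]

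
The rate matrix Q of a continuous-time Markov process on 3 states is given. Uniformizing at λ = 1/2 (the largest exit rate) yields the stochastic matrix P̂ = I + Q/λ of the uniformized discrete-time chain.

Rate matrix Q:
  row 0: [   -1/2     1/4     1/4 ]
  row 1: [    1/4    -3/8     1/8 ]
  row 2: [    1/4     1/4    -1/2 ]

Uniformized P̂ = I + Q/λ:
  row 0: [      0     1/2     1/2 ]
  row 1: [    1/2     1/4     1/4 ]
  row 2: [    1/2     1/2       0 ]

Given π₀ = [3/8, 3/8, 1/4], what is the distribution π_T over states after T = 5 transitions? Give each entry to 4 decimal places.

π = [0.3320, 0.4000, 0.2679]

t=0: π = [0.3750, 0.3750, 0.2500]
t=1: π = [0.3125, 0.4063, 0.2813]
t=2: π = [0.3438, 0.3984, 0.2578]
t=3: π = [0.3281, 0.4004, 0.2715]
t=4: π = [0.3359, 0.3999, 0.2642]
t=5: π = [0.3320, 0.4000, 0.2679]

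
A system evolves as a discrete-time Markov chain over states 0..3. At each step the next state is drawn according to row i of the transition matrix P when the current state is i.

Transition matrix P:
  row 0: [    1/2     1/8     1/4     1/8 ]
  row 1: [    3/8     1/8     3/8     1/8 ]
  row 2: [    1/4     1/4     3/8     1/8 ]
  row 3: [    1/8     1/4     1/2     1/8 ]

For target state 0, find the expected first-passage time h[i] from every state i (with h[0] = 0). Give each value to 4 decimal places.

h = [0.0000, 3.3907, 3.8146, 4.2914]

First-step conditioning: h[0] = 0; for i ≠ 0, h[i] = 1 + Σ_k P[i][k]·h[k].
  h[1] = 1 + 1/8·h[1] + 3/8·h[2] + 1/8·h[3]
  h[2] = 1 + 1/4·h[1] + 3/8·h[2] + 1/8·h[3]
  h[3] = 1 + 1/4·h[1] + 1/2·h[2] + 1/8·h[3]
Solving the 3×3 linear system over states ≠ 0 gives exactly h = [0, 512/151, 576/151, 648/151] (h[0] = 0 is the target).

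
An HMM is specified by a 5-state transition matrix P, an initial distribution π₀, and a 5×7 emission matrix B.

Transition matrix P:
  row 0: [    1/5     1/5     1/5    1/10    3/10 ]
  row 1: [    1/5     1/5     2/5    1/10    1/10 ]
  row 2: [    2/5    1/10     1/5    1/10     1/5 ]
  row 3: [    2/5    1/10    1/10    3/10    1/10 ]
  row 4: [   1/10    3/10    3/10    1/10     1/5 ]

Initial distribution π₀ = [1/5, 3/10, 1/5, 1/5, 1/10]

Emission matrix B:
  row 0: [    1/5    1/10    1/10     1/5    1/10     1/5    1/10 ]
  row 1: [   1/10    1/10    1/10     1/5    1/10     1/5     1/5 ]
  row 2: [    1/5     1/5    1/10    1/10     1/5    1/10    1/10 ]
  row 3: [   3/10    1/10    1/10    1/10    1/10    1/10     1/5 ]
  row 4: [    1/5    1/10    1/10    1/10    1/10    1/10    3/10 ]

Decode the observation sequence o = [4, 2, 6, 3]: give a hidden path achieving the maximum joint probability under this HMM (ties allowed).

t=0: δ = [2.000e-02, 3.000e-02, 4.000e-02, 2.000e-02, 1.000e-02]  (obs o_0=4)
t=1: δ = [1.600e-03, 6.000e-04, 1.200e-03, 6.000e-04, 8.000e-04]  ψ = [2, 1, 1, 3, 2]  (obs o_1=2)
t=2: δ = [4.800e-05, 6.400e-05, 3.200e-05, 3.600e-05, 1.440e-04]  ψ = [2, 0, 0, 3, 0]  (obs o_2=6)
t=3: δ = [2.880e-06, 8.640e-06, 4.320e-06, 1.440e-06, 2.880e-06]  ψ = [3, 4, 4, 4, 4]  (obs o_3=3)
backtrack: best end state = 1; path = [2, 0, 4, 1]

path = [2, 0, 4, 1]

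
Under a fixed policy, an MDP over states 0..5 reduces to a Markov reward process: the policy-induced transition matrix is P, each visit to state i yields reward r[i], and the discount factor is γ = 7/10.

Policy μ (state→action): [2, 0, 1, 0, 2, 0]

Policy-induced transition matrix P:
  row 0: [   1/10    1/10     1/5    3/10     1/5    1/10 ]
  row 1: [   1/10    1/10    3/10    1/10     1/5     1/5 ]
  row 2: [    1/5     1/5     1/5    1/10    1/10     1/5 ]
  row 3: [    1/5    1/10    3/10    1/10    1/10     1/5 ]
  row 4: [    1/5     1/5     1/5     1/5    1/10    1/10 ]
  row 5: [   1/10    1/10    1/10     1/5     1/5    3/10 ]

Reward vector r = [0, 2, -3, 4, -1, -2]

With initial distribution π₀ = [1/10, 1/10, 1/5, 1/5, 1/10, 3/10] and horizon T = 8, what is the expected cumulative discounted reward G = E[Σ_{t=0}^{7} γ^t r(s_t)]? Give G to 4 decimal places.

G = -0.8166

t=0: π = [0.1000, 0.1000, 0.2000, 0.2000, 0.1000, 0.3000], E[r] = -0.3000, γ^t·E[r] = -0.300000, running G = -0.300000
t=1: π = [0.1500, 0.1300, 0.2000, 0.1600, 0.1500, 0.2100], E[r] = -0.2700, γ^t·E[r] = -0.189000, running G = -0.489000
t=2: π = [0.1510, 0.1350, 0.2080, 0.1660, 0.1490, 0.1910], E[r] = -0.2210, γ^t·E[r] = -0.108290, running G = -0.597290
t=3: π = [0.1523, 0.1357, 0.2110, 0.1642, 0.1477, 0.1891], E[r] = -0.2307, γ^t·E[r] = -0.079130, running G = -0.676420
t=4: π = [0.1523, 0.1359, 0.2111, 0.1641, 0.1477, 0.1889], E[r] = -0.2305, γ^t·E[r] = -0.055336, running G = -0.731756
t=5: π = [0.1523, 0.1359, 0.2111, 0.1641, 0.1477, 0.1889], E[r] = -0.2306, γ^t·E[r] = -0.038754, running G = -0.770510
t=6: π = [0.1523, 0.1359, 0.2111, 0.1641, 0.1477, 0.1889], E[r] = -0.2306, γ^t·E[r] = -0.027127, running G = -0.797637
t=7: π = [0.1523, 0.1359, 0.2111, 0.1641, 0.1477, 0.1889], E[r] = -0.2306, γ^t·E[r] = -0.018989, running G = -0.816627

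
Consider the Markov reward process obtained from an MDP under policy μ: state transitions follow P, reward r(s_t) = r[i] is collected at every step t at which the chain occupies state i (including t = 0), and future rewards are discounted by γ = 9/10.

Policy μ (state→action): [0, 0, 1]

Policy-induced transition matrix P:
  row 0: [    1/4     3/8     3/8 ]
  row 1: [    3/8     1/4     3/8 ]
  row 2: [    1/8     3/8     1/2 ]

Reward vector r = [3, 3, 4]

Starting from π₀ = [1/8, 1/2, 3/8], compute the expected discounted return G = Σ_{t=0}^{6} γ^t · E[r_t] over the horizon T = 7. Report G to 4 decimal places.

t=0: π = [0.1250, 0.5000, 0.3750], E[r] = 3.3750, γ^t·E[r] = 3.375000, running G = 3.375000
t=1: π = [0.2656, 0.3125, 0.4219], E[r] = 3.4219, γ^t·E[r] = 3.079688, running G = 6.454688
t=2: π = [0.2363, 0.3359, 0.4277], E[r] = 3.4277, γ^t·E[r] = 2.776465, running G = 9.231152
t=3: π = [0.2385, 0.3330, 0.4285], E[r] = 3.4285, γ^t·E[r] = 2.499352, running G = 11.730505
t=4: π = [0.2381, 0.3334, 0.4286], E[r] = 3.4286, γ^t·E[r] = 2.249477, running G = 13.979982
t=5: π = [0.2381, 0.3333, 0.4286], E[r] = 3.4286, γ^t·E[r] = 2.024536, running G = 16.004518
t=6: π = [0.2381, 0.3333, 0.4286], E[r] = 3.4286, γ^t·E[r] = 1.822083, running G = 17.826601

G = 17.8266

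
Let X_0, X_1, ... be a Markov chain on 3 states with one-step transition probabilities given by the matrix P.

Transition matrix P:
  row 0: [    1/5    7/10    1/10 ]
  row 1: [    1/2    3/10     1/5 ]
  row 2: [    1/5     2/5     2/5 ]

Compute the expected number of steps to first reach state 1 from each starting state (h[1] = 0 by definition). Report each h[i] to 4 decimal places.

h = [1.5217, 0.0000, 2.1739]

First-step conditioning: h[1] = 0; for i ≠ 1, h[i] = 1 + Σ_k P[i][k]·h[k].
  h[0] = 1 + 1/5·h[0] + 1/10·h[2]
  h[2] = 1 + 1/5·h[0] + 2/5·h[2]
Solving the 2×2 linear system over states ≠ 1 gives exactly h = [35/23, 0, 50/23] (h[1] = 0 is the target).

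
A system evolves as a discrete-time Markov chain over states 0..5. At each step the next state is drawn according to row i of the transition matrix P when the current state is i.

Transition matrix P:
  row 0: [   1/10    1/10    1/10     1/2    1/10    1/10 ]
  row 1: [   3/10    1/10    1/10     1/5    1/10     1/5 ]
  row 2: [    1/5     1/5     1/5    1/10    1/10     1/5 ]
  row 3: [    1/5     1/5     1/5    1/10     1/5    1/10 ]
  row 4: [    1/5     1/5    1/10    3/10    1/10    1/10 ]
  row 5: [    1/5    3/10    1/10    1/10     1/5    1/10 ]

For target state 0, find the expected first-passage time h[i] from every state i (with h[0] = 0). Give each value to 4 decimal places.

h = [0.0000, 4.1400, 4.5536, 4.5578, 4.5581, 4.5164]

First-step conditioning: h[0] = 0; for i ≠ 0, h[i] = 1 + Σ_k P[i][k]·h[k].
  h[1] = 1 + 1/10·h[1] + 1/10·h[2] + 1/5·h[3] + 1/10·h[4] + 1/5·h[5]
  h[2] = 1 + 1/5·h[1] + 1/5·h[2] + 1/10·h[3] + 1/10·h[4] + 1/5·h[5]
  h[3] = 1 + 1/5·h[1] + 1/5·h[2] + 1/10·h[3] + 1/5·h[4] + 1/10·h[5]
  h[4] = 1 + 1/5·h[1] + 1/10·h[2] + 3/10·h[3] + 1/10·h[4] + 1/10·h[5]
  h[5] = 1 + 3/10·h[1] + 1/10·h[2] + 1/10·h[3] + 1/5·h[4] + 1/10·h[5]
Solving the 5×5 linear system over states ≠ 0 gives exactly h = [0, 7274/1757, 24002/5271, 1144/251, 24026/5271, 23806/5271] (h[0] = 0 is the target).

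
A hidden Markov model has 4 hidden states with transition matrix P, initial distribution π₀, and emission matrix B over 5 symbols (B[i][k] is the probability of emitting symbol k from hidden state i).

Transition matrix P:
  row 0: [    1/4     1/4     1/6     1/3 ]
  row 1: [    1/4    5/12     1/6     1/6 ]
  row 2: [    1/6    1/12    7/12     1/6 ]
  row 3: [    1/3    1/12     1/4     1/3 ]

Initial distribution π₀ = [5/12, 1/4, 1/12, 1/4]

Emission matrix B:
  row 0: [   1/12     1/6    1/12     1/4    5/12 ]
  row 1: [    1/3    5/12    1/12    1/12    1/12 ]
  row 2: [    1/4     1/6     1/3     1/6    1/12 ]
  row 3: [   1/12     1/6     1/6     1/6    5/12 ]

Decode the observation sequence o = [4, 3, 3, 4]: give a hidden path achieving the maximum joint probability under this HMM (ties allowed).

path = [0, 3, 0, 3]

t=0: δ = [1.736e-01, 2.083e-02, 6.944e-03, 1.042e-01]  (obs o_0=4)
t=1: δ = [1.085e-02, 3.617e-03, 4.823e-03, 9.645e-03]  ψ = [0, 0, 0, 0]  (obs o_1=3)
t=2: δ = [8.038e-04, 2.261e-04, 4.689e-04, 6.028e-04]  ψ = [3, 0, 2, 0]  (obs o_2=3)
t=3: δ = [8.372e-05, 1.674e-05, 2.279e-05, 1.116e-04]  ψ = [0, 0, 2, 0]  (obs o_3=4)
backtrack: best end state = 3; path = [0, 3, 0, 3]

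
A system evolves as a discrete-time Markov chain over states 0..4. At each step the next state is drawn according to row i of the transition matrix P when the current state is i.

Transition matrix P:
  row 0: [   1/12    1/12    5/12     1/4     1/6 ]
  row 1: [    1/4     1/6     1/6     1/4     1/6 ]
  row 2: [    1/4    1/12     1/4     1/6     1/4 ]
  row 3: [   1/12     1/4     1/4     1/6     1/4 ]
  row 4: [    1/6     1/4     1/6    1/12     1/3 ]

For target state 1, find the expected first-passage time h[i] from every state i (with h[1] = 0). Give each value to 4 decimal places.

h = [6.5455, 0.0000, 6.5455, 5.4545, 5.4545]

First-step conditioning: h[1] = 0; for i ≠ 1, h[i] = 1 + Σ_k P[i][k]·h[k].
  h[0] = 1 + 1/12·h[0] + 5/12·h[2] + 1/4·h[3] + 1/6·h[4]
  h[2] = 1 + 1/4·h[0] + 1/4·h[2] + 1/6·h[3] + 1/4·h[4]
  h[3] = 1 + 1/12·h[0] + 1/4·h[2] + 1/6·h[3] + 1/4·h[4]
  h[4] = 1 + 1/6·h[0] + 1/6·h[2] + 1/12·h[3] + 1/3·h[4]
Solving the 4×4 linear system over states ≠ 1 gives exactly h = [72/11, 0, 72/11, 60/11, 60/11] (h[1] = 0 is the target).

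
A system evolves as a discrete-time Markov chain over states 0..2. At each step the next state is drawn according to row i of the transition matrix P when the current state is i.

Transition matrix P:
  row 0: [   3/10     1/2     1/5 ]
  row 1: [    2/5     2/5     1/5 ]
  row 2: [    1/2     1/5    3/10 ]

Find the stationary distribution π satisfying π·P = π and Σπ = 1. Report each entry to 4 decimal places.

Balance equations π_j = Σ_i π_i·P[i][j]:
  π_0 = 3/10·π_0 + 2/5·π_1 + 1/2·π_2
  π_1 = 1/2·π_0 + 2/5·π_1 + 1/5·π_2
  normalize: π_0 + π_1 + π_2 = 1
Solving the linear system gives exactly π = [38/99, 13/33, 2/9].

π = [0.3838, 0.3939, 0.2222]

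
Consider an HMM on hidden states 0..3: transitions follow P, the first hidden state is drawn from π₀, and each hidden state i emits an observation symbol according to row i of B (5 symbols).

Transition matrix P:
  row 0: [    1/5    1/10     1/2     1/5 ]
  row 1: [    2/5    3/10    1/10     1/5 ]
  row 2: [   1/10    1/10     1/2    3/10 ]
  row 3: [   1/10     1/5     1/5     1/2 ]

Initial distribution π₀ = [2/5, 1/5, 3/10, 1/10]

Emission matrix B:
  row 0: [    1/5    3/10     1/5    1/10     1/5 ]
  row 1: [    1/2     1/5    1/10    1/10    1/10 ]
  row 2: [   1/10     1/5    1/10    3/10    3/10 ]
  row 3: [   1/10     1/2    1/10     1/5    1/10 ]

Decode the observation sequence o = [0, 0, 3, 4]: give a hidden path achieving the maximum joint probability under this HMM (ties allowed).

t=0: δ = [8.000e-02, 1.000e-01, 3.000e-02, 1.000e-02]  (obs o_0=0)
t=1: δ = [8.000e-03, 1.500e-02, 4.000e-03, 2.000e-03]  ψ = [1, 1, 0, 1]  (obs o_1=0)
t=2: δ = [6.000e-04, 4.500e-04, 1.200e-03, 6.000e-04]  ψ = [1, 1, 0, 1]  (obs o_2=3)
t=3: δ = [3.600e-05, 1.350e-05, 1.800e-04, 3.600e-05]  ψ = [1, 1, 2, 2]  (obs o_3=4)
backtrack: best end state = 2; path = [1, 0, 2, 2]

path = [1, 0, 2, 2]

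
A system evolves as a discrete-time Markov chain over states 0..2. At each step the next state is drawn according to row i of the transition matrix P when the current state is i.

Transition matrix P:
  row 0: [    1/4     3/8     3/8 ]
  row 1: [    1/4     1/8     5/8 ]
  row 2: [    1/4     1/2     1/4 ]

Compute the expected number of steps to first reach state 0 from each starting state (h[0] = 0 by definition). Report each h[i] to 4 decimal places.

First-step conditioning: h[0] = 0; for i ≠ 0, h[i] = 1 + Σ_k P[i][k]·h[k].
  h[1] = 1 + 1/8·h[1] + 5/8·h[2]
  h[2] = 1 + 1/2·h[1] + 1/4·h[2]
Solving the 2×2 linear system over states ≠ 0 gives exactly h = [0, 4, 4] (h[0] = 0 is the target).

h = [0.0000, 4.0000, 4.0000]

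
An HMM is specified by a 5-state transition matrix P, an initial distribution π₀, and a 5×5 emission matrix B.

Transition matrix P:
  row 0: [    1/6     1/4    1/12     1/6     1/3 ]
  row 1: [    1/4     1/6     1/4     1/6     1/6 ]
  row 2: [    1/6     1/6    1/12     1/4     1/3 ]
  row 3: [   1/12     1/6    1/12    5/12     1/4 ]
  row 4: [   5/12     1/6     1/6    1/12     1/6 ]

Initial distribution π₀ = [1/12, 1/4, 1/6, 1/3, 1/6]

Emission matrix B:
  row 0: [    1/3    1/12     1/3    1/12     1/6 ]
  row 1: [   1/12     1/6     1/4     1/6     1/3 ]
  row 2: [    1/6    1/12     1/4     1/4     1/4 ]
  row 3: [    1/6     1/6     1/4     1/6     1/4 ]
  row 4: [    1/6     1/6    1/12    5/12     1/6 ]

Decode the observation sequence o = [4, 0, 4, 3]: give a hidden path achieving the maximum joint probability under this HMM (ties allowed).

path = [3, 3, 3, 4]

t=0: δ = [1.389e-02, 8.333e-02, 4.167e-02, 8.333e-02, 2.778e-02]  (obs o_0=4)
t=1: δ = [6.944e-03, 1.157e-03, 3.472e-03, 5.787e-03, 3.472e-03]  ψ = [1, 1, 1, 3, 3]  (obs o_1=0)
t=2: δ = [2.411e-04, 5.787e-04, 1.447e-04, 6.028e-04, 3.858e-04]  ψ = [4, 0, 0, 3, 0]  (obs o_2=4)
t=3: δ = [1.340e-05, 1.674e-05, 3.617e-05, 4.186e-05, 6.279e-05]  ψ = [4, 3, 1, 3, 3]  (obs o_3=3)
backtrack: best end state = 4; path = [3, 3, 3, 4]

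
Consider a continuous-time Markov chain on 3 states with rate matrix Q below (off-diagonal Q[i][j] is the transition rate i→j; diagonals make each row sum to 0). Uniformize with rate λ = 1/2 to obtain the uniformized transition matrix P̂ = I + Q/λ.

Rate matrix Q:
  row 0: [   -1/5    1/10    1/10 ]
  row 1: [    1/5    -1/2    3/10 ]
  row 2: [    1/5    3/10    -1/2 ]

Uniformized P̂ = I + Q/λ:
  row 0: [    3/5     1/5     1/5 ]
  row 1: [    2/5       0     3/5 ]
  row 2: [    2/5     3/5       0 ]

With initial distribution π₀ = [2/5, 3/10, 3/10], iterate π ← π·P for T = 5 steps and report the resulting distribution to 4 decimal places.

π = [0.5000, 0.2500, 0.2500]

t=0: π = [0.4000, 0.3000, 0.3000]
t=1: π = [0.4800, 0.2600, 0.2600]
t=2: π = [0.4960, 0.2520, 0.2520]
t=3: π = [0.4992, 0.2504, 0.2504]
t=4: π = [0.4998, 0.2501, 0.2501]
t=5: π = [0.5000, 0.2500, 0.2500]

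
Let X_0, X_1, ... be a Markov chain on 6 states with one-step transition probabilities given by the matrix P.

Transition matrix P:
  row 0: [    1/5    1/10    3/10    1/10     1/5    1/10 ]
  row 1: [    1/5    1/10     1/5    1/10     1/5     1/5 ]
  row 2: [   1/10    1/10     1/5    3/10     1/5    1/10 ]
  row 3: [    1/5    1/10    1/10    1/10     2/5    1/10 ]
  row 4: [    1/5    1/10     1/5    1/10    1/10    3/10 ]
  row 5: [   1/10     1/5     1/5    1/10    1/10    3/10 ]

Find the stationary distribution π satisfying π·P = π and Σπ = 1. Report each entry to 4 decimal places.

Balance equations π_j = Σ_i π_i·P[i][j]:
  π_0 = 1/5·π_0 + 1/5·π_1 + 1/10·π_2 + 1/5·π_3 + 1/5·π_4 + 1/10·π_5
  π_1 = 1/10·π_0 + 1/10·π_1 + 1/10·π_2 + 1/10·π_3 + 1/10·π_4 + 1/5·π_5
  π_2 = 3/10·π_0 + 1/5·π_1 + 1/5·π_2 + 1/10·π_3 + 1/5·π_4 + 1/5·π_5
  π_3 = 1/10·π_0 + 1/10·π_1 + 3/10·π_2 + 1/10·π_3 + 1/10·π_4 + 1/10·π_5
  π_4 = 1/5·π_0 + 1/5·π_1 + 1/5·π_2 + 2/5·π_3 + 1/10·π_4 + 1/10·π_5
  normalize: π_0 + π_1 + π_2 + π_3 + π_4 + π_5 = 1
Solving the linear system gives exactly π = [16387/101750, 6041/50875, 2056/10175, 14287/101750, 9682/50875, 1907/10175].

π = [0.1611, 0.1187, 0.2021, 0.1404, 0.1903, 0.1874]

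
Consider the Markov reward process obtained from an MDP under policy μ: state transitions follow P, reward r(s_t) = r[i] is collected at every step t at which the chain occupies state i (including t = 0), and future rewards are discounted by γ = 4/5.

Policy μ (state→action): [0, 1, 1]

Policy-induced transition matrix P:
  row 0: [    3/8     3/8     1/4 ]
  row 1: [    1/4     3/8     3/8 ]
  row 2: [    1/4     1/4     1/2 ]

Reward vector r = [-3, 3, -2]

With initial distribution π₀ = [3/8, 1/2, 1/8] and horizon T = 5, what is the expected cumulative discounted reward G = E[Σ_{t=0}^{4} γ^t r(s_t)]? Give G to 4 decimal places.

G = -1.2757

t=0: π = [0.3750, 0.5000, 0.1250], E[r] = 0.1250, γ^t·E[r] = 0.125000, running G = 0.125000
t=1: π = [0.2969, 0.3594, 0.3438], E[r] = -0.5000, γ^t·E[r] = -0.400000, running G = -0.275000
t=2: π = [0.2871, 0.3320, 0.3809], E[r] = -0.6270, γ^t·E[r] = -0.401250, running G = -0.676250
t=3: π = [0.2859, 0.3274, 0.3867], E[r] = -0.6489, γ^t·E[r] = -0.332250, running G = -1.008500
t=4: π = [0.2857, 0.3267, 0.3876], E[r] = -0.6524, γ^t·E[r] = -0.267238, running G = -1.275738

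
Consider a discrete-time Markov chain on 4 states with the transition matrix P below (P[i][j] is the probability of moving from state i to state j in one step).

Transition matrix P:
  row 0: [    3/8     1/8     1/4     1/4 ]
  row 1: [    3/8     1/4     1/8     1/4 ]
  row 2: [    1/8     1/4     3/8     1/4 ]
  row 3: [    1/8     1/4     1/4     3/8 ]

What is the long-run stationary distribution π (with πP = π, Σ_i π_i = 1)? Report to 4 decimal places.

Balance equations π_j = Σ_i π_i·P[i][j]:
  π_0 = 3/8·π_0 + 3/8·π_1 + 1/8·π_2 + 1/8·π_3
  π_1 = 1/8·π_0 + 1/4·π_1 + 1/4·π_2 + 1/4·π_3
  π_2 = 1/4·π_0 + 1/8·π_1 + 3/8·π_2 + 1/4·π_3
  normalize: π_0 + π_1 + π_2 + π_3 = 1
Solving the linear system gives exactly π = [6/25, 11/50, 89/350, 2/7].

π = [0.2400, 0.2200, 0.2543, 0.2857]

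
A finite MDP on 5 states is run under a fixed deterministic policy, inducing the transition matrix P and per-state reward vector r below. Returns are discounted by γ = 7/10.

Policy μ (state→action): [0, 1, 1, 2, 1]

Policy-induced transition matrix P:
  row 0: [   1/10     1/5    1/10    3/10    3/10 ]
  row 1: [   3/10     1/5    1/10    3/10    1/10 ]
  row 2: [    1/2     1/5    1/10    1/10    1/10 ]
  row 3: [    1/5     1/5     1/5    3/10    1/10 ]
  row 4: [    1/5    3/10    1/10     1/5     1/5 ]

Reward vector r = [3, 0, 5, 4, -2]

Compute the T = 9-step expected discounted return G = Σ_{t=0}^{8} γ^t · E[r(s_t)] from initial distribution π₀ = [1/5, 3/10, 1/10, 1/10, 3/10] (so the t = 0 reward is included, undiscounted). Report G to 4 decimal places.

G = 5.3109

t=0: π = [0.2000, 0.3000, 0.1000, 0.1000, 0.3000], E[r] = 0.9000, γ^t·E[r] = 0.900000, running G = 0.900000
t=1: π = [0.2400, 0.2300, 0.1100, 0.2500, 0.1700], E[r] = 1.9300, γ^t·E[r] = 1.351000, running G = 2.251000
t=2: π = [0.2320, 0.2170, 0.1250, 0.2610, 0.1650], E[r] = 2.0350, γ^t·E[r] = 0.997150, running G = 3.248150
t=3: π = [0.2360, 0.2165, 0.1261, 0.2585, 0.1629], E[r] = 2.0467, γ^t·E[r] = 0.702018, running G = 3.950168
t=4: π = [0.2359, 0.2163, 0.1259, 0.2585, 0.1635], E[r] = 2.0439, γ^t·E[r] = 0.490733, running G = 4.440901
t=5: π = [0.2358, 0.2163, 0.1258, 0.2585, 0.1635], E[r] = 2.0435, γ^t·E[r] = 0.343452, running G = 4.784354
t=6: π = [0.2358, 0.2164, 0.1258, 0.2585, 0.1635], E[r] = 2.0436, γ^t·E[r] = 0.240423, running G = 5.024776
t=7: π = [0.2358, 0.2164, 0.1258, 0.2585, 0.1635], E[r] = 2.0436, γ^t·E[r] = 0.168296, running G = 5.193072
t=8: π = [0.2358, 0.2164, 0.1258, 0.2585, 0.1635], E[r] = 2.0436, γ^t·E[r] = 0.117807, running G = 5.310879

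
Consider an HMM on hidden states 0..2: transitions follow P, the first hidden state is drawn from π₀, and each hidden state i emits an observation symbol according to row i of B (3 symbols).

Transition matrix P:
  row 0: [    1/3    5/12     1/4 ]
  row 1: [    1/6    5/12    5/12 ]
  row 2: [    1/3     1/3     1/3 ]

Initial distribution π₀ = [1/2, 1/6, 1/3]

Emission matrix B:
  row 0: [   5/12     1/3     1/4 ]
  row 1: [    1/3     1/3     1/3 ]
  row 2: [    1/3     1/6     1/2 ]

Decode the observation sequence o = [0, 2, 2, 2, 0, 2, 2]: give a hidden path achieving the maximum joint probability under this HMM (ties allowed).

path = [0, 1, 2, 2, 0, 1, 2]

t=0: δ = [2.083e-01, 5.556e-02, 1.111e-01]  (obs o_0=0)
t=1: δ = [1.736e-02, 2.894e-02, 2.604e-02]  ψ = [0, 0, 0]  (obs o_1=2)
t=2: δ = [2.170e-03, 4.019e-03, 6.028e-03]  ψ = [2, 1, 1]  (obs o_2=2)
t=3: δ = [5.023e-04, 6.698e-04, 1.005e-03]  ψ = [2, 2, 2]  (obs o_3=2)
t=4: δ = [1.395e-04, 1.116e-04, 1.116e-04]  ψ = [2, 2, 2]  (obs o_4=0)
t=5: δ = [1.163e-05, 1.938e-05, 2.326e-05]  ψ = [0, 0, 1]  (obs o_5=2)
t=6: δ = [1.938e-06, 2.692e-06, 4.038e-06]  ψ = [2, 1, 1]  (obs o_6=2)
backtrack: best end state = 2; path = [0, 1, 2, 2, 0, 1, 2]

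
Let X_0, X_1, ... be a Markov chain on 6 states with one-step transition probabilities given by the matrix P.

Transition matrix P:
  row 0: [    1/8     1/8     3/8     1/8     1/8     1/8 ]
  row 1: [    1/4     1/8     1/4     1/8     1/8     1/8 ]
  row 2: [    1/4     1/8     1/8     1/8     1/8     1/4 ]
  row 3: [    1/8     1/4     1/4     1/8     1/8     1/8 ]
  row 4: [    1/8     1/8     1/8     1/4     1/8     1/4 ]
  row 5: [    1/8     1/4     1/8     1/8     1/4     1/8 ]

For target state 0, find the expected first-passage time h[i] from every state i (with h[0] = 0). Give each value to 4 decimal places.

First-step conditioning: h[0] = 0; for i ≠ 0, h[i] = 1 + Σ_k P[i][k]·h[k].
  h[1] = 1 + 1/8·h[1] + 1/4·h[2] + 1/8·h[3] + 1/8·h[4] + 1/8·h[5]
  h[2] = 1 + 1/8·h[1] + 1/8·h[2] + 1/8·h[3] + 1/8·h[4] + 1/4·h[5]
  h[3] = 1 + 1/4·h[1] + 1/4·h[2] + 1/8·h[3] + 1/8·h[4] + 1/8·h[5]
  h[4] = 1 + 1/8·h[1] + 1/8·h[2] + 1/4·h[3] + 1/8·h[4] + 1/4·h[5]
  h[5] = 1 + 1/4·h[1] + 1/8·h[2] + 1/8·h[3] + 1/4·h[4] + 1/8·h[5]
Solving the 5×5 linear system over states ≠ 0 gives exactly h = [0, 3072/593, 9362/1779, 3456/593, 10658/1779, 3510/593] (h[0] = 0 is the target).

h = [0.0000, 5.1804, 5.2625, 5.8280, 5.9910, 5.9191]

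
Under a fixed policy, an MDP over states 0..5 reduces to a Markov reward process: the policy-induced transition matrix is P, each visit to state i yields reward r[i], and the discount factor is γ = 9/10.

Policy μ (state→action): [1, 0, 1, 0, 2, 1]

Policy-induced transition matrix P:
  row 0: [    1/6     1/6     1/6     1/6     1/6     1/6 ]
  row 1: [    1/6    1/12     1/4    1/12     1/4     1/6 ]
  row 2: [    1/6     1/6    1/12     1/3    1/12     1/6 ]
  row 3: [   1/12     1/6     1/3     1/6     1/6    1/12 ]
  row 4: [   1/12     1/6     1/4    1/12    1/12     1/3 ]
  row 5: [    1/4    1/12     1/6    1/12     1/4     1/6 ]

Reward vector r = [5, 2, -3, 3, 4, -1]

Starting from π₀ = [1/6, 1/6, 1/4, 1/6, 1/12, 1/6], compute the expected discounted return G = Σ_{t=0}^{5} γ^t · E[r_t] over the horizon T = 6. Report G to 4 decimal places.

G = 6.3278

t=0: π = [0.1667, 0.1667, 0.2500, 0.1667, 0.0833, 0.1667], E[r] = 1.0833, γ^t·E[r] = 1.083333, running G = 1.083333
t=1: π = [0.1597, 0.1389, 0.1944, 0.1736, 0.1667, 0.1667], E[r] = 1.5139, γ^t·E[r] = 1.362500, running G = 2.445833
t=2: π = [0.1522, 0.1412, 0.2049, 0.1597, 0.1620, 0.1800], E[r] = 1.3762, γ^t·E[r] = 1.114688, running G = 3.560521
t=3: π = [0.1549, 0.1399, 0.2015, 0.1605, 0.1629, 0.1804], E[r] = 1.4023, γ^t·E[r] = 1.022273, running G = 4.582794
t=4: π = [0.1547, 0.1400, 0.2019, 0.1600, 0.1630, 0.1804], E[r] = 1.3996, γ^t·E[r] = 0.918282, running G = 5.501076
t=5: π = [0.1548, 0.1400, 0.2018, 0.1600, 0.1630, 0.1805], E[r] = 1.4000, γ^t·E[r] = 0.826704, running G = 6.327780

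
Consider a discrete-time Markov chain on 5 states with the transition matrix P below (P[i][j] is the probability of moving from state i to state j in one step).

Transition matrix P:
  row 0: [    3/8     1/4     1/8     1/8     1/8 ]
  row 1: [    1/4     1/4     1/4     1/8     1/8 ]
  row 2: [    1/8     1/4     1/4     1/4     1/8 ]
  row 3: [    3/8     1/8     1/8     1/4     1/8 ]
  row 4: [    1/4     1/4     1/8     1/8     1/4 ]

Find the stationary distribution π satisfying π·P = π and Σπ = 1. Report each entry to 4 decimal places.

Balance equations π_j = Σ_i π_i·P[i][j]:
  π_0 = 3/8·π_0 + 1/4·π_1 + 1/8·π_2 + 3/8·π_3 + 1/4·π_4
  π_1 = 1/4·π_0 + 1/4·π_1 + 1/4·π_2 + 1/8·π_3 + 1/4·π_4
  π_2 = 1/8·π_0 + 1/4·π_1 + 1/4·π_2 + 1/8·π_3 + 1/8·π_4
  π_3 = 1/8·π_0 + 1/8·π_1 + 1/4·π_2 + 1/4·π_3 + 1/8·π_4
  normalize: π_0 + π_1 + π_2 + π_3 + π_4 = 1
Solving the linear system gives exactly π = [261/917, 30/131, 23/131, 22/131, 1/7].

π = [0.2846, 0.2290, 0.1756, 0.1679, 0.1429]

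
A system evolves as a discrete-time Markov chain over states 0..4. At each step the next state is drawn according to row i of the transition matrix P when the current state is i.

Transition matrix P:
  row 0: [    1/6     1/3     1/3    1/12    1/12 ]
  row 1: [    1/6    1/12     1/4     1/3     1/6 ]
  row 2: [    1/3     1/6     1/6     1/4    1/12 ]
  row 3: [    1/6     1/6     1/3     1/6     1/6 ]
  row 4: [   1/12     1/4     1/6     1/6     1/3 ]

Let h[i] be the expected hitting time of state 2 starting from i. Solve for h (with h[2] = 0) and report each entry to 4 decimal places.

h = [3.4737, 3.7579, 0.0000, 3.4895, 4.2158]

First-step conditioning: h[2] = 0; for i ≠ 2, h[i] = 1 + Σ_k P[i][k]·h[k].
  h[0] = 1 + 1/6·h[0] + 1/3·h[1] + 1/12·h[3] + 1/12·h[4]
  h[1] = 1 + 1/6·h[0] + 1/12·h[1] + 1/3·h[3] + 1/6·h[4]
  h[3] = 1 + 1/6·h[0] + 1/6·h[1] + 1/6·h[3] + 1/6·h[4]
  h[4] = 1 + 1/12·h[0] + 1/4·h[1] + 1/6·h[3] + 1/3·h[4]
Solving the 4×4 linear system over states ≠ 2 gives exactly h = [66/19, 357/95, 0, 663/190, 801/190] (h[2] = 0 is the target).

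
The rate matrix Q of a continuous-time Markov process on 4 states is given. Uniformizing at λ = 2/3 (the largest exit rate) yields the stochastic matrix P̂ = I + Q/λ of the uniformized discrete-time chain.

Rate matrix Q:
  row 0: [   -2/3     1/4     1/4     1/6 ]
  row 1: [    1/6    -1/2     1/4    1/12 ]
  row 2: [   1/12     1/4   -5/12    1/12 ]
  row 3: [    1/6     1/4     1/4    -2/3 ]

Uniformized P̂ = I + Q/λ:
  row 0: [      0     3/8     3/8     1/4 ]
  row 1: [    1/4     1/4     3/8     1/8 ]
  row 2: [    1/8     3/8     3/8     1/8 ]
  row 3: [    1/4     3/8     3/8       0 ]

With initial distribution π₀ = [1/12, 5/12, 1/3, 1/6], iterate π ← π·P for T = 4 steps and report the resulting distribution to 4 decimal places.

t=0: π = [0.0833, 0.4167, 0.3333, 0.1667]
t=1: π = [0.1875, 0.3229, 0.3750, 0.1146]
t=2: π = [0.1563, 0.3346, 0.3750, 0.1341]
t=3: π = [0.1641, 0.3332, 0.3750, 0.1278]
t=4: π = [0.1621, 0.3334, 0.3750, 0.1295]

π = [0.1621, 0.3334, 0.3750, 0.1295]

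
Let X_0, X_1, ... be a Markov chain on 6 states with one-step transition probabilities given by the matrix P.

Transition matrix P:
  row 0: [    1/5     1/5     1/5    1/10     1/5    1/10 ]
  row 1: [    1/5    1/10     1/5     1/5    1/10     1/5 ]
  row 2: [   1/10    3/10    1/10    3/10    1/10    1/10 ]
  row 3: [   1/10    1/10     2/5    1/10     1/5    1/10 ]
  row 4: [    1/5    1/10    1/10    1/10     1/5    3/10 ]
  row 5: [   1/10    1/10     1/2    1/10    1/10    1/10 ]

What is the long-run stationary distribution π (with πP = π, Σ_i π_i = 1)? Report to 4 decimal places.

π = [0.1453, 0.1621, 0.2380, 0.1638, 0.1455, 0.1453]

Balance equations π_j = Σ_i π_i·P[i][j]:
  π_0 = 1/5·π_0 + 1/5·π_1 + 1/10·π_2 + 1/10·π_3 + 1/5·π_4 + 1/10·π_5
  π_1 = 1/5·π_0 + 1/10·π_1 + 3/10·π_2 + 1/10·π_3 + 1/10·π_4 + 1/10·π_5
  π_2 = 1/5·π_0 + 1/5·π_1 + 1/10·π_2 + 2/5·π_3 + 1/10·π_4 + 1/2·π_5
  π_3 = 1/10·π_0 + 1/5·π_1 + 3/10·π_2 + 1/10·π_3 + 1/10·π_4 + 1/10·π_5
  π_4 = 1/5·π_0 + 1/10·π_1 + 1/10·π_2 + 1/5·π_3 + 1/5·π_4 + 1/10·π_5
  normalize: π_0 + π_1 + π_2 + π_3 + π_4 + π_5 = 1
Solving the linear system gives exactly π = [4313/29686, 4813/29686, 14131/59372, 4863/29686, 2159/14843, 8627/59372].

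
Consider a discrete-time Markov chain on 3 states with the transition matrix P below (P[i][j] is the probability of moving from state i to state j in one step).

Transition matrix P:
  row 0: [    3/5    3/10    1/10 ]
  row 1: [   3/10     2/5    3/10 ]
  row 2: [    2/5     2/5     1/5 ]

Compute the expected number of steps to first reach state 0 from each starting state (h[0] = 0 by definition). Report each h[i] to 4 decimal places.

First-step conditioning: h[0] = 0; for i ≠ 0, h[i] = 1 + Σ_k P[i][k]·h[k].
  h[1] = 1 + 2/5·h[1] + 3/10·h[2]
  h[2] = 1 + 2/5·h[1] + 1/5·h[2]
Solving the 2×2 linear system over states ≠ 0 gives exactly h = [0, 55/18, 25/9] (h[0] = 0 is the target).

h = [0.0000, 3.0556, 2.7778]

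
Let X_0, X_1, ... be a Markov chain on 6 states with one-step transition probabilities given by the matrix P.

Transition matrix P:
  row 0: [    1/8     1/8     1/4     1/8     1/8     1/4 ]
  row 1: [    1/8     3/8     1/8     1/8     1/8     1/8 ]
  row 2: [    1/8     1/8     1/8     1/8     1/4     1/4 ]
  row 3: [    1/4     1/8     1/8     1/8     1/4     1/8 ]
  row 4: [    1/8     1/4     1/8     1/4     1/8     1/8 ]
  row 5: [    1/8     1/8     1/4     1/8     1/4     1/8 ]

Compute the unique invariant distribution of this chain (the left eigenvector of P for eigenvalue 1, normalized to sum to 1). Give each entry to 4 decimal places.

Balance equations π_j = Σ_i π_i·P[i][j]:
  π_0 = 1/8·π_0 + 1/8·π_1 + 1/8·π_2 + 1/4·π_3 + 1/8·π_4 + 1/8·π_5
  π_1 = 1/8·π_0 + 3/8·π_1 + 1/8·π_2 + 1/8·π_3 + 1/4·π_4 + 1/8·π_5
  π_2 = 1/4·π_0 + 1/8·π_1 + 1/8·π_2 + 1/8·π_3 + 1/8·π_4 + 1/4·π_5
  π_3 = 1/8·π_0 + 1/8·π_1 + 1/8·π_2 + 1/8·π_3 + 1/4·π_4 + 1/8·π_5
  π_4 = 1/8·π_0 + 1/8·π_1 + 1/4·π_2 + 1/4·π_3 + 1/8·π_4 + 1/4·π_5
  normalize: π_0 + π_1 + π_2 + π_3 + π_4 + π_5 = 1
Solving the linear system gives exactly π = [253/1763, 348/1763, 288/1763, 261/1763, 325/1763, 288/1763].

π = [0.1435, 0.1974, 0.1634, 0.1480, 0.1843, 0.1634]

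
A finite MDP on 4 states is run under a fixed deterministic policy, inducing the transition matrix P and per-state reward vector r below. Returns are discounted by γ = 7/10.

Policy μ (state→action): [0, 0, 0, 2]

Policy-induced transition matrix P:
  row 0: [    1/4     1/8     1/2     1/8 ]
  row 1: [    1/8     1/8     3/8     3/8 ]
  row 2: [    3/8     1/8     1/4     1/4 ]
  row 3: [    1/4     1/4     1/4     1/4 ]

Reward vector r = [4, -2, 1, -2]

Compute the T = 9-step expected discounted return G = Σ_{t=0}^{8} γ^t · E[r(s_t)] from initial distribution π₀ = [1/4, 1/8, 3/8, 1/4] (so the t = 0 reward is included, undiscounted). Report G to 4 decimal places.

t=0: π = [0.2500, 0.1250, 0.3750, 0.2500], E[r] = 0.6250, γ^t·E[r] = 0.625000, running G = 0.625000
t=1: π = [0.2813, 0.1563, 0.3281, 0.2344], E[r] = 0.6719, γ^t·E[r] = 0.470313, running G = 1.095313
t=2: π = [0.2715, 0.1543, 0.3398, 0.2344], E[r] = 0.6484, γ^t·E[r] = 0.317734, running G = 1.413047
t=3: π = [0.2732, 0.1543, 0.3372, 0.2354], E[r] = 0.6506, γ^t·E[r] = 0.223168, running G = 1.636215
t=4: π = [0.2729, 0.1544, 0.3376, 0.2351], E[r] = 0.6499, γ^t·E[r] = 0.156042, running G = 1.792256
t=5: π = [0.2729, 0.1544, 0.3375, 0.2352], E[r] = 0.6499, γ^t·E[r] = 0.109233, running G = 1.901489
t=6: π = [0.2729, 0.1544, 0.3375, 0.2352], E[r] = 0.6499, γ^t·E[r] = 0.076462, running G = 1.977951
t=7: π = [0.2729, 0.1544, 0.3375, 0.2352], E[r] = 0.6499, γ^t·E[r] = 0.053523, running G = 2.031474
t=8: π = [0.2729, 0.1544, 0.3375, 0.2352], E[r] = 0.6499, γ^t·E[r] = 0.037466, running G = 2.068940

G = 2.0689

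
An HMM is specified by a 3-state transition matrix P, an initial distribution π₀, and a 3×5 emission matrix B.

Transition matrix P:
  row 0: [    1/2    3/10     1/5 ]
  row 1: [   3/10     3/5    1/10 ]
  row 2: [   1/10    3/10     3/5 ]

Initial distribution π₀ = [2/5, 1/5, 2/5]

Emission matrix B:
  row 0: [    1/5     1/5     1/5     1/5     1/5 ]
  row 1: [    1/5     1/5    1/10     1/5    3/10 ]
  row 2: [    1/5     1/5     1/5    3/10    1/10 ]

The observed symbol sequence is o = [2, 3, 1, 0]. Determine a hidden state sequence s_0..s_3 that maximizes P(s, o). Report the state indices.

t=0: δ = [8.000e-02, 2.000e-02, 8.000e-02]  (obs o_0=2)
t=1: δ = [8.000e-03, 4.800e-03, 1.440e-02]  ψ = [0, 0, 2]  (obs o_1=3)
t=2: δ = [8.000e-04, 8.640e-04, 1.728e-03]  ψ = [0, 2, 2]  (obs o_2=1)
t=3: δ = [8.000e-05, 1.037e-04, 2.074e-04]  ψ = [0, 1, 2]  (obs o_3=0)
backtrack: best end state = 2; path = [2, 2, 2, 2]

path = [2, 2, 2, 2]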